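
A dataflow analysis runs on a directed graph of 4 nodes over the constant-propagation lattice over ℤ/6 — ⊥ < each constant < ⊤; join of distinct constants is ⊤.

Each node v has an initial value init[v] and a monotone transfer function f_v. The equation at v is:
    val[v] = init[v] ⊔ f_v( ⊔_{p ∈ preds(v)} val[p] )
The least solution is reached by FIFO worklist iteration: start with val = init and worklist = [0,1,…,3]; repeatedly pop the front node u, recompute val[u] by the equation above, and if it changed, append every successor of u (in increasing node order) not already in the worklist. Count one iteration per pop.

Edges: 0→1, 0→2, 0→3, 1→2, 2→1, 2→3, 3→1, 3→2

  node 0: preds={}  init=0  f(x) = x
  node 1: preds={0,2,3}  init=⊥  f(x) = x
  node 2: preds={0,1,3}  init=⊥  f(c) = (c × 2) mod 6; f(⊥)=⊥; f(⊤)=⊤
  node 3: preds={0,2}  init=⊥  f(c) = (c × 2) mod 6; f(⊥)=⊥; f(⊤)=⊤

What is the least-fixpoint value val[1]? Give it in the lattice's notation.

0

Worklist (6 pops):
  #1 pop 0: in=⊥ → 0 (no change)
  #2 pop 1: in=0 → 0 (was ⊥); enqueue []
  #3 pop 2: in=0 → 0 (was ⊥); enqueue [1]
  #4 pop 3: in=0 → 0 (was ⊥); enqueue [2]
  #5 pop 1: in=0 → 0 (no change)
  #6 pop 2: in=0 → 0 (no change)

Fixpoint:
  val[0] = 0
  val[1] = 0
  val[2] = 0
  val[3] = 0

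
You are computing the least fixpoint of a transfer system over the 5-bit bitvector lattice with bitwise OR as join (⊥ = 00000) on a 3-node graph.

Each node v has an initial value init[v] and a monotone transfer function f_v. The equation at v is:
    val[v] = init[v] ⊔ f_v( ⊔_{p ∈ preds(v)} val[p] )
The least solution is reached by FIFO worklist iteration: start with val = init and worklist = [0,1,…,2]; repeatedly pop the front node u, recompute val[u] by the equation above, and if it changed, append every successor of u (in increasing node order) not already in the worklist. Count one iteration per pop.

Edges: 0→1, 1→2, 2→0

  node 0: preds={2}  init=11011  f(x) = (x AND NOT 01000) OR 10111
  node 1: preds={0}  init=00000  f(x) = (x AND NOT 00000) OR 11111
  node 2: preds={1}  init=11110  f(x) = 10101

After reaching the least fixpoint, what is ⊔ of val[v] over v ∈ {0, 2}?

11111

Trace (4 dequeues):
  [1] u=0 | in 11110 | out 11111 | prev 11011 | push {}
  [2] u=1 | in 11111 | out 11111 | prev 00000 | push {}
  [3] u=2 | in 11111 | out 11111 | prev 11110 | push {0}
  [4] u=0 | in 11111 | out 11111 | ==

Converged values:
  [0] 11111
  [1] 11111
  [2] 11111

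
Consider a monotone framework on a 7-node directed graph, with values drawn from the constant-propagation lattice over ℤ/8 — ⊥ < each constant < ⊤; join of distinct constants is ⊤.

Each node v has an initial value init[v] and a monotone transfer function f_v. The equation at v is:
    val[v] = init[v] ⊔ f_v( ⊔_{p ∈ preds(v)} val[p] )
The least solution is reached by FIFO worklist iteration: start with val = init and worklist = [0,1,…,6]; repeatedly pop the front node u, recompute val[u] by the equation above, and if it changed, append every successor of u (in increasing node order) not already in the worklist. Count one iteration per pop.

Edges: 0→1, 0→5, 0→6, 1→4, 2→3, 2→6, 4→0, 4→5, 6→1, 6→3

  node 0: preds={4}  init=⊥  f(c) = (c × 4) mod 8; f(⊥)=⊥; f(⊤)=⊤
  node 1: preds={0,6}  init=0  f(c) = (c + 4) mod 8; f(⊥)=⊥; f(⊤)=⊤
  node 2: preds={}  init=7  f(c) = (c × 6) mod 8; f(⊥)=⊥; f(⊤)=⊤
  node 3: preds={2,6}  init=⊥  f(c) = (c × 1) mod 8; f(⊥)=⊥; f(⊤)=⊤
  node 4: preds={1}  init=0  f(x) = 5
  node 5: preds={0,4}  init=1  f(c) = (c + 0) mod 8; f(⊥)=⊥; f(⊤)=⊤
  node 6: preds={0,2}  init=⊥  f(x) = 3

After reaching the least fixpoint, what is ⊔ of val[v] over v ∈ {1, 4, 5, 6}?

Iteration log — 12 steps:
  step 1. node 0  ⊔preds=0  new=0  old=⊥  +wl: 
  step 2. node 1  ⊔preds=0  new=⊤  old=0  +wl: 
  step 3. node 2  ⊔preds=⊥  new=7  stable
  step 4. node 3  ⊔preds=7  new=7  old=⊥  +wl: 
  step 5. node 4  ⊔preds=⊤  new=⊤  old=0  +wl: 0
  step 6. node 5  ⊔preds=⊤  new=⊤  old=1  +wl: 
  step 7. node 6  ⊔preds=⊤  new=3  old=⊥  +wl: 1,3
  step 8. node 0  ⊔preds=⊤  new=⊤  old=0  +wl: 5,6
  step 9. node 1  ⊔preds=⊤  new=⊤  stable
  step 10. node 3  ⊔preds=⊤  new=⊤  old=7  +wl: 
  step 11. node 5  ⊔preds=⊤  new=⊤  stable
  step 12. node 6  ⊔preds=⊤  new=3  stable

Least fixpoint reached:
  node 0: ⊤
  node 1: ⊤
  node 2: 7
  node 3: ⊤
  node 4: ⊤
  node 5: ⊤
  node 6: 3

⊤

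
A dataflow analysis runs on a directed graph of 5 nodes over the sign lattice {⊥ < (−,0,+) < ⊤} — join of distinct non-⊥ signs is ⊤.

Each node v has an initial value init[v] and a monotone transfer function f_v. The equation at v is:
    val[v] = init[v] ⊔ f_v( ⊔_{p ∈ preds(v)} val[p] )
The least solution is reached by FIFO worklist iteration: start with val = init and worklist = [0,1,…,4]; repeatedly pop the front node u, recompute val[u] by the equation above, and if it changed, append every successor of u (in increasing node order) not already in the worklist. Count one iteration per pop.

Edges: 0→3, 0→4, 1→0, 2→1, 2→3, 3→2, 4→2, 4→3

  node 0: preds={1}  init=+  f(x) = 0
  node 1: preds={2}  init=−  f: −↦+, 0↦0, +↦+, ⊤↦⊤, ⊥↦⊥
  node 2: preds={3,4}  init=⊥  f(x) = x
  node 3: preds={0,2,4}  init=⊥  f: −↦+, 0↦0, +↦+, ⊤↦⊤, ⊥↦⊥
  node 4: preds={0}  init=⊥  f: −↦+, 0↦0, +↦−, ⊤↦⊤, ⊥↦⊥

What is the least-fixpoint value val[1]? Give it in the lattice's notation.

Iteration log — 9 steps:
  step 1. node 0  ⊔preds=−  new=⊤  old=+  +wl: 
  step 2. node 1  ⊔preds=⊥  new=−  stable
  step 3. node 2  ⊔preds=⊥  new=⊥  stable
  step 4. node 3  ⊔preds=⊤  new=⊤  old=⊥  +wl: 2
  step 5. node 4  ⊔preds=⊤  new=⊤  old=⊥  +wl: 3
  step 6. node 2  ⊔preds=⊤  new=⊤  old=⊥  +wl: 1
  step 7. node 3  ⊔preds=⊤  new=⊤  stable
  step 8. node 1  ⊔preds=⊤  new=⊤  old=−  +wl: 0
  step 9. node 0  ⊔preds=⊤  new=⊤  stable

Least fixpoint reached:
  node 0: ⊤
  node 1: ⊤
  node 2: ⊤
  node 3: ⊤
  node 4: ⊤

⊤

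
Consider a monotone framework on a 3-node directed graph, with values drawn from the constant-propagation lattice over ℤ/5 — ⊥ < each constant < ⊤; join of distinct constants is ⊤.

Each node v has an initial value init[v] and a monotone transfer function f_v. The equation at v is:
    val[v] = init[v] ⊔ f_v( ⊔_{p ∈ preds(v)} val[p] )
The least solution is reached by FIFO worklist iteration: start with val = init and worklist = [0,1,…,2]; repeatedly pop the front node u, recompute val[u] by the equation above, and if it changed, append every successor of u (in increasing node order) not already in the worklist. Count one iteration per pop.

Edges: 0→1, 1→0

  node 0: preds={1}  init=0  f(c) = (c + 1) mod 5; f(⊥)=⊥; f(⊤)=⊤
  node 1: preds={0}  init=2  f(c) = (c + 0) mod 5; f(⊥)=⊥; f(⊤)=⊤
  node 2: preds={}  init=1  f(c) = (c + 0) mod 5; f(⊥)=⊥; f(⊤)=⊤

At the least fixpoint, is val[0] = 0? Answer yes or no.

Worklist (4 pops):
  #1 pop 0: in=2 → ⊤ (was 0); enqueue []
  #2 pop 1: in=⊤ → ⊤ (was 2); enqueue [0]
  #3 pop 2: in=⊥ → 1 (no change)
  #4 pop 0: in=⊤ → ⊤ (no change)

Fixpoint:
  val[0] = ⊤
  val[1] = ⊤
  val[2] = 1

no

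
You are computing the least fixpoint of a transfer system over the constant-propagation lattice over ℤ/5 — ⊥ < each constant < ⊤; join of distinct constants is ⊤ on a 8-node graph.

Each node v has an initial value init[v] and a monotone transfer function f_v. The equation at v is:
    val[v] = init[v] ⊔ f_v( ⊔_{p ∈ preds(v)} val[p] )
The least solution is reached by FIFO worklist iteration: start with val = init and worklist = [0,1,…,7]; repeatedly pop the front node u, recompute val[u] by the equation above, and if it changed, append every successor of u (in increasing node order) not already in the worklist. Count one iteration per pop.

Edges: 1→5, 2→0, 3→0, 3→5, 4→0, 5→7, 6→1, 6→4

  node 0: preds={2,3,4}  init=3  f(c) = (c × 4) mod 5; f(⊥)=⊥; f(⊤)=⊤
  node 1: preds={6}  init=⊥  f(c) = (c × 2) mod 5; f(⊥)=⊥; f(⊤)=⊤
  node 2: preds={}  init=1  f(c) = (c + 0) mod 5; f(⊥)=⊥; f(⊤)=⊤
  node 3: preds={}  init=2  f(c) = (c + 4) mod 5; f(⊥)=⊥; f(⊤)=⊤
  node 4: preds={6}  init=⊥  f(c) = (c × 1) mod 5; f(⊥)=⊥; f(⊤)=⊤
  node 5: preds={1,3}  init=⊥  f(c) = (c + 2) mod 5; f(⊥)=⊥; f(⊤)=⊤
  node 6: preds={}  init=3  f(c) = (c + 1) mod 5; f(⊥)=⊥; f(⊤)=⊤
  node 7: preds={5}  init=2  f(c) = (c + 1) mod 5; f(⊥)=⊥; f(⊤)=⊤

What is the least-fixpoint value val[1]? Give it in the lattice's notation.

1

Trace (9 dequeues):
  [1] u=0 | in ⊤ | out ⊤ | prev 3 | push {}
  [2] u=1 | in 3 | out 1 | prev ⊥ | push {}
  [3] u=2 | in ⊥ | out 1 | ==
  [4] u=3 | in ⊥ | out 2 | ==
  [5] u=4 | in 3 | out 3 | prev ⊥ | push {0}
  [6] u=5 | in ⊤ | out ⊤ | prev ⊥ | push {}
  [7] u=6 | in ⊥ | out 3 | ==
  [8] u=7 | in ⊤ | out ⊤ | prev 2 | push {}
  [9] u=0 | in ⊤ | out ⊤ | ==

Converged values:
  [0] ⊤
  [1] 1
  [2] 1
  [3] 2
  [4] 3
  [5] ⊤
  [6] 3
  [7] ⊤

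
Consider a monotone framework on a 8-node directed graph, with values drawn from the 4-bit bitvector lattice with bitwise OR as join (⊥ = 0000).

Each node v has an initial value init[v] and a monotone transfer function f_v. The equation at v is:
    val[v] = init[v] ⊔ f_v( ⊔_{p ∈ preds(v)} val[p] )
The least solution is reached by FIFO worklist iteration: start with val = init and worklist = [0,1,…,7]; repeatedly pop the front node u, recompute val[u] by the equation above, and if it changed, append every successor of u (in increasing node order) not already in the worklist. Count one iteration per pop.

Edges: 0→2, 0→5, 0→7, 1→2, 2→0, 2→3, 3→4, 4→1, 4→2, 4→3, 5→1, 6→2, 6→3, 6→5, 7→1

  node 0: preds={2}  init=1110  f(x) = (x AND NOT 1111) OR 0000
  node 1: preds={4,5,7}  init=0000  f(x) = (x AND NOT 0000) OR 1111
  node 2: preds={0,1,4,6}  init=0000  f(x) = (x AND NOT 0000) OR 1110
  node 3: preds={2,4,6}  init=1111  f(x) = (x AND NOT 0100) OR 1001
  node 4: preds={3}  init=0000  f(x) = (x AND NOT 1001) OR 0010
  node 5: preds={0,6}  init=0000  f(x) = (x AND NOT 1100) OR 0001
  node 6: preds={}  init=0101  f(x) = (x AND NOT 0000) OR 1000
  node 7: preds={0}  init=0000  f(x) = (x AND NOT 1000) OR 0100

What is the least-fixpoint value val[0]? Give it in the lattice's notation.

1110

Worklist (13 pops):
  #1 pop 0: in=0000 → 1110 (no change)
  #2 pop 1: in=0000 → 1111 (was 0000); enqueue []
  #3 pop 2: in=1111 → 1111 (was 0000); enqueue [0]
  #4 pop 3: in=1111 → 1111 (no change)
  #5 pop 4: in=1111 → 0110 (was 0000); enqueue [1,2,3]
  #6 pop 5: in=1111 → 0011 (was 0000); enqueue []
  #7 pop 6: in=0000 → 1101 (was 0101); enqueue [5]
  #8 pop 7: in=1110 → 0110 (was 0000); enqueue []
  #9 pop 0: in=1111 → 1110 (no change)
  #10 pop 1: in=0111 → 1111 (no change)
  #11 pop 2: in=1111 → 1111 (no change)
  #12 pop 3: in=1111 → 1111 (no change)
  #13 pop 5: in=1111 → 0011 (no change)

Fixpoint:
  val[0] = 1110
  val[1] = 1111
  val[2] = 1111
  val[3] = 1111
  val[4] = 0110
  val[5] = 0011
  val[6] = 1101
  val[7] = 0110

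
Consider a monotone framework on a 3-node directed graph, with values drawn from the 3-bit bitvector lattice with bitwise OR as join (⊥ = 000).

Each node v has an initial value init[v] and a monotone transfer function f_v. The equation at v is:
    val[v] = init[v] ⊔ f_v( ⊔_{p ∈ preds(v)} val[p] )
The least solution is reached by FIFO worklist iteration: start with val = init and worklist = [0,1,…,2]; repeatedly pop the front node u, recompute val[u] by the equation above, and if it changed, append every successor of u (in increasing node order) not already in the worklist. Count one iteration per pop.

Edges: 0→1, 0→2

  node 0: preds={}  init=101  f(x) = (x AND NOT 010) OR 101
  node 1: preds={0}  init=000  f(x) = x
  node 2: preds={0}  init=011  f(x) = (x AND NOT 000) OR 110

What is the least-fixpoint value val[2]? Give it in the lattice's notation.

111

Trace (3 dequeues):
  [1] u=0 | in 000 | out 101 | ==
  [2] u=1 | in 101 | out 101 | prev 000 | push {}
  [3] u=2 | in 101 | out 111 | prev 011 | push {}

Converged values:
  [0] 101
  [1] 101
  [2] 111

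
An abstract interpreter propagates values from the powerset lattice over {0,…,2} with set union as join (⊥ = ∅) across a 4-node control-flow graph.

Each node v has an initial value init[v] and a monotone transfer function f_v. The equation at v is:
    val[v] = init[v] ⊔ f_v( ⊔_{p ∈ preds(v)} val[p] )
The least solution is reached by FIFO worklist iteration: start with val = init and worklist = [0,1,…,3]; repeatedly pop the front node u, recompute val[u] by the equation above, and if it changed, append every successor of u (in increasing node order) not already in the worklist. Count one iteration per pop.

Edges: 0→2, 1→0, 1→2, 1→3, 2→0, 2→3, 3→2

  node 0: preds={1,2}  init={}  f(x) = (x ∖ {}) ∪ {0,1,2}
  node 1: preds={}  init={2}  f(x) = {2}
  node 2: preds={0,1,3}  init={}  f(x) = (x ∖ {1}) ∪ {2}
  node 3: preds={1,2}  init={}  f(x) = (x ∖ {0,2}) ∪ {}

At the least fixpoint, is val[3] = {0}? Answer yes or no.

no

Worklist (5 pops):
  #1 pop 0: in={2} → {0,1,2} (was {}); enqueue []
  #2 pop 1: in={} → {2} (no change)
  #3 pop 2: in={0,1,2} → {0,2} (was {}); enqueue [0]
  #4 pop 3: in={0,2} → {} (no change)
  #5 pop 0: in={0,2} → {0,1,2} (no change)

Fixpoint:
  val[0] = {0,1,2}
  val[1] = {2}
  val[2] = {0,2}
  val[3] = {}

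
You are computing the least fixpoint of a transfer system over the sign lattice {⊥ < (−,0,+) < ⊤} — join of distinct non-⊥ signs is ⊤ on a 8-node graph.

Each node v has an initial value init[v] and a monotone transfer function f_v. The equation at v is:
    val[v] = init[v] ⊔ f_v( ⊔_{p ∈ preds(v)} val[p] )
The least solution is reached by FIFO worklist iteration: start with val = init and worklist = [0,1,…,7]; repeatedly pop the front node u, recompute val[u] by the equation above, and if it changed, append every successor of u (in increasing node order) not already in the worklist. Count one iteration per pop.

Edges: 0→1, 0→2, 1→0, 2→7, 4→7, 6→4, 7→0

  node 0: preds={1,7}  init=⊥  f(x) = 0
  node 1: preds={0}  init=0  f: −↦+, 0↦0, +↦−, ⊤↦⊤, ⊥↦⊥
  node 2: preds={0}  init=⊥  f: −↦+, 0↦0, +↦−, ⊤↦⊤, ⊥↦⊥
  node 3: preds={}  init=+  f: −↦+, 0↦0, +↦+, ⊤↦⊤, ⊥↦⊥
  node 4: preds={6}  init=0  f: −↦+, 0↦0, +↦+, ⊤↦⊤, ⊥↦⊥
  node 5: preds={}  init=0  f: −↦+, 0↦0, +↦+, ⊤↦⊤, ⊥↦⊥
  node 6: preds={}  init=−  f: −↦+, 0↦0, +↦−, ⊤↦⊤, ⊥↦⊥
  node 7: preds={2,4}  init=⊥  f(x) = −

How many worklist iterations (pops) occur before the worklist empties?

Trace (9 dequeues):
  [1] u=0 | in 0 | out 0 | prev ⊥ | push {}
  [2] u=1 | in 0 | out 0 | ==
  [3] u=2 | in 0 | out 0 | prev ⊥ | push {}
  [4] u=3 | in ⊥ | out + | ==
  [5] u=4 | in − | out ⊤ | prev 0 | push {}
  [6] u=5 | in ⊥ | out 0 | ==
  [7] u=6 | in ⊥ | out − | ==
  [8] u=7 | in ⊤ | out − | prev ⊥ | push {0}
  [9] u=0 | in ⊤ | out 0 | ==

Converged values:
  [0] 0
  [1] 0
  [2] 0
  [3] +
  [4] ⊤
  [5] 0
  [6] −
  [7] −

9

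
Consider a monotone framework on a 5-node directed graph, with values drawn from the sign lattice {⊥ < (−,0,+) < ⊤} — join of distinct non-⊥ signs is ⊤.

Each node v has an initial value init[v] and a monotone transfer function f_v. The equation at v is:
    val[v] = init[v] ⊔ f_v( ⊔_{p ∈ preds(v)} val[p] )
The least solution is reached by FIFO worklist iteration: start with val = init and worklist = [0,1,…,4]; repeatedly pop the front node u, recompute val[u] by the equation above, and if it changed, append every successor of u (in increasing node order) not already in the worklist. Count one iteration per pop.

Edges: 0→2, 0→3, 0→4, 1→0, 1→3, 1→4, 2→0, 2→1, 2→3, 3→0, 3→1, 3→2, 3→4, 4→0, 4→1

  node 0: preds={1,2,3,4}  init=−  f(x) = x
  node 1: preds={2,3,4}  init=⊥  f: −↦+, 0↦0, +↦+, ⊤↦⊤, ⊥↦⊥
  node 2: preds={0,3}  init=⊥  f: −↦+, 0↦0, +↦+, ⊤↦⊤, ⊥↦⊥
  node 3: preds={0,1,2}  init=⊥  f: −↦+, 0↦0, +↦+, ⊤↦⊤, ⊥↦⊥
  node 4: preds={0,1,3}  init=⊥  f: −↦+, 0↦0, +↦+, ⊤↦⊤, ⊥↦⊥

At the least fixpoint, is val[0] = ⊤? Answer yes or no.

yes

Trace (12 dequeues):
  [1] u=0 | in ⊥ | out − | ==
  [2] u=1 | in ⊥ | out ⊥ | ==
  [3] u=2 | in − | out + | prev ⊥ | push {0,1}
  [4] u=3 | in ⊤ | out ⊤ | prev ⊥ | push {2}
  [5] u=4 | in ⊤ | out ⊤ | prev ⊥ | push {}
  [6] u=0 | in ⊤ | out ⊤ | prev − | push {3,4}
  [7] u=1 | in ⊤ | out ⊤ | prev ⊥ | push {0}
  [8] u=2 | in ⊤ | out ⊤ | prev + | push {1}
  [9] u=3 | in ⊤ | out ⊤ | ==
  [10] u=4 | in ⊤ | out ⊤ | ==
  [11] u=0 | in ⊤ | out ⊤ | ==
  [12] u=1 | in ⊤ | out ⊤ | ==

Converged values:
  [0] ⊤
  [1] ⊤
  [2] ⊤
  [3] ⊤
  [4] ⊤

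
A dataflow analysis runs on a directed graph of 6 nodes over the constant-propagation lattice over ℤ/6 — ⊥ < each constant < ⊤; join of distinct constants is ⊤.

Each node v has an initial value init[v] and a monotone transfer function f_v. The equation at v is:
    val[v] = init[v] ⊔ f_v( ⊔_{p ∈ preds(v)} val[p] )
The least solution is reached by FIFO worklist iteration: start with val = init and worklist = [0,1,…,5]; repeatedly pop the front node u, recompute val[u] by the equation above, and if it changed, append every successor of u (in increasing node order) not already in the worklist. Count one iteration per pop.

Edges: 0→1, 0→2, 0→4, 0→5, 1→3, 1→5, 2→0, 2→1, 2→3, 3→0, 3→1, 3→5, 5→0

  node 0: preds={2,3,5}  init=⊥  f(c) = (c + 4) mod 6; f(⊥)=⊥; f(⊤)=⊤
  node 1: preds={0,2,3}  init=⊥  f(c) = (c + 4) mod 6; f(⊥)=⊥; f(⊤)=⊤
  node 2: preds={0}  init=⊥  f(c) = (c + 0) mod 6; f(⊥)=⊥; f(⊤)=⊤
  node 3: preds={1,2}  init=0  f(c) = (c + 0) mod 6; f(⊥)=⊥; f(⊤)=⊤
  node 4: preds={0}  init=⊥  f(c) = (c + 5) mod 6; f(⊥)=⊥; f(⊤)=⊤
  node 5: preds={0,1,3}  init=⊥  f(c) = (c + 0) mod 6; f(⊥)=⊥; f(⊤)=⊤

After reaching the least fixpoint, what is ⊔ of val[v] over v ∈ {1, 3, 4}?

⊤

Trace (14 dequeues):
  [1] u=0 | in 0 | out 4 | prev ⊥ | push {}
  [2] u=1 | in ⊤ | out ⊤ | prev ⊥ | push {}
  [3] u=2 | in 4 | out 4 | prev ⊥ | push {0,1}
  [4] u=3 | in ⊤ | out ⊤ | prev 0 | push {}
  [5] u=4 | in 4 | out 3 | prev ⊥ | push {}
  [6] u=5 | in ⊤ | out ⊤ | prev ⊥ | push {}
  [7] u=0 | in ⊤ | out ⊤ | prev 4 | push {2,4,5}
  [8] u=1 | in ⊤ | out ⊤ | ==
  [9] u=2 | in ⊤ | out ⊤ | prev 4 | push {0,1,3}
  [10] u=4 | in ⊤ | out ⊤ | prev 3 | push {}
  [11] u=5 | in ⊤ | out ⊤ | ==
  [12] u=0 | in ⊤ | out ⊤ | ==
  [13] u=1 | in ⊤ | out ⊤ | ==
  [14] u=3 | in ⊤ | out ⊤ | ==

Converged values:
  [0] ⊤
  [1] ⊤
  [2] ⊤
  [3] ⊤
  [4] ⊤
  [5] ⊤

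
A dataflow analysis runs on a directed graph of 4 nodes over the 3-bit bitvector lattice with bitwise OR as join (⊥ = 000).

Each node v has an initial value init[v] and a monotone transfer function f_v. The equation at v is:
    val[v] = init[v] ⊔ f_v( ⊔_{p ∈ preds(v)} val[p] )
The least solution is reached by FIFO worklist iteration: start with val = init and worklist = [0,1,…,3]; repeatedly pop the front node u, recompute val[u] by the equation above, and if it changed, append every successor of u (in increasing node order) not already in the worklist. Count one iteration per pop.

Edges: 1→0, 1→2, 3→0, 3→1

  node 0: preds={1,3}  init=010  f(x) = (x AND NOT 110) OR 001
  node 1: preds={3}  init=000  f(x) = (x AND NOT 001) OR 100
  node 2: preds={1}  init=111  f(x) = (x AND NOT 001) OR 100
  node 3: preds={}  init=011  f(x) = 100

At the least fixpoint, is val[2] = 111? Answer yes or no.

yes

Trace (6 dequeues):
  [1] u=0 | in 011 | out 011 | prev 010 | push {}
  [2] u=1 | in 011 | out 110 | prev 000 | push {0}
  [3] u=2 | in 110 | out 111 | ==
  [4] u=3 | in 000 | out 111 | prev 011 | push {1}
  [5] u=0 | in 111 | out 011 | ==
  [6] u=1 | in 111 | out 110 | ==

Converged values:
  [0] 011
  [1] 110
  [2] 111
  [3] 111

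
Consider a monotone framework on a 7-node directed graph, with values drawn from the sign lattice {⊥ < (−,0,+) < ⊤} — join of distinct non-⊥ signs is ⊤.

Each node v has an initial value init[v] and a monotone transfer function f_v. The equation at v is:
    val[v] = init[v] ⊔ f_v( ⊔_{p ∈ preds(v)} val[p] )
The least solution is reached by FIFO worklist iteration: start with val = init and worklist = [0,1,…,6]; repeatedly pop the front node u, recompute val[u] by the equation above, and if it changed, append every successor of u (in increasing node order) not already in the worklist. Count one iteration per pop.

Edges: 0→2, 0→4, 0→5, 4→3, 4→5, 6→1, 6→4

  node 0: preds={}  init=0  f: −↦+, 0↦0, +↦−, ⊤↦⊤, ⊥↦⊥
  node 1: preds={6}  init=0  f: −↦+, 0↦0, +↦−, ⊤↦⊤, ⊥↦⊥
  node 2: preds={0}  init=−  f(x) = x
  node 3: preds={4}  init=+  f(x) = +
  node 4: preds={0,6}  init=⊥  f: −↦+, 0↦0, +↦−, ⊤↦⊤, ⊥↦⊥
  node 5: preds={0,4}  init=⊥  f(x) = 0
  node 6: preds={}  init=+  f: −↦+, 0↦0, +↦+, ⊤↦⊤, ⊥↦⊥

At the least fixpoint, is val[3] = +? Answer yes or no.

Worklist (8 pops):
  #1 pop 0: in=⊥ → 0 (no change)
  #2 pop 1: in=+ → ⊤ (was 0); enqueue []
  #3 pop 2: in=0 → ⊤ (was −); enqueue []
  #4 pop 3: in=⊥ → + (no change)
  #5 pop 4: in=⊤ → ⊤ (was ⊥); enqueue [3]
  #6 pop 5: in=⊤ → 0 (was ⊥); enqueue []
  #7 pop 6: in=⊥ → + (no change)
  #8 pop 3: in=⊤ → + (no change)

Fixpoint:
  val[0] = 0
  val[1] = ⊤
  val[2] = ⊤
  val[3] = +
  val[4] = ⊤
  val[5] = 0
  val[6] = +

yes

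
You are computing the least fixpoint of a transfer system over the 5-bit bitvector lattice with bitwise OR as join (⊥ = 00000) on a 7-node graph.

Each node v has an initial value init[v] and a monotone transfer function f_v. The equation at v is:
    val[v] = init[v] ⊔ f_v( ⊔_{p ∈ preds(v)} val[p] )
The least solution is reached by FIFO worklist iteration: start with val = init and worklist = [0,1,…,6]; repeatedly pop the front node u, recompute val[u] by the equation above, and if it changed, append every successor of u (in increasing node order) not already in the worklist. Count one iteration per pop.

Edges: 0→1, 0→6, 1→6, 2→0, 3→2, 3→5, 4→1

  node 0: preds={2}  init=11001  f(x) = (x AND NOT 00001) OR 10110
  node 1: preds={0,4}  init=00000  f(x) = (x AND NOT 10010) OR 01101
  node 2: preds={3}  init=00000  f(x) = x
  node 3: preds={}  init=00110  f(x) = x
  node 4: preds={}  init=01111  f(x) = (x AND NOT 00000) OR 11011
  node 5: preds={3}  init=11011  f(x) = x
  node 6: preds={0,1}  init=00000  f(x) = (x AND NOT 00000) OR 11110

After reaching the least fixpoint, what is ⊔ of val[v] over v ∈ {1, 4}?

11111

Iteration log — 9 steps:
  step 1. node 0  ⊔preds=00000  new=11111  old=11001  +wl: 
  step 2. node 1  ⊔preds=11111  new=01101  old=00000  +wl: 
  step 3. node 2  ⊔preds=00110  new=00110  old=00000  +wl: 0
  step 4. node 3  ⊔preds=00000  new=00110  stable
  step 5. node 4  ⊔preds=00000  new=11111  old=01111  +wl: 1
  step 6. node 5  ⊔preds=00110  new=11111  old=11011  +wl: 
  step 7. node 6  ⊔preds=11111  new=11111  old=00000  +wl: 
  step 8. node 0  ⊔preds=00110  new=11111  stable
  step 9. node 1  ⊔preds=11111  new=01101  stable

Least fixpoint reached:
  node 0: 11111
  node 1: 01101
  node 2: 00110
  node 3: 00110
  node 4: 11111
  node 5: 11111
  node 6: 11111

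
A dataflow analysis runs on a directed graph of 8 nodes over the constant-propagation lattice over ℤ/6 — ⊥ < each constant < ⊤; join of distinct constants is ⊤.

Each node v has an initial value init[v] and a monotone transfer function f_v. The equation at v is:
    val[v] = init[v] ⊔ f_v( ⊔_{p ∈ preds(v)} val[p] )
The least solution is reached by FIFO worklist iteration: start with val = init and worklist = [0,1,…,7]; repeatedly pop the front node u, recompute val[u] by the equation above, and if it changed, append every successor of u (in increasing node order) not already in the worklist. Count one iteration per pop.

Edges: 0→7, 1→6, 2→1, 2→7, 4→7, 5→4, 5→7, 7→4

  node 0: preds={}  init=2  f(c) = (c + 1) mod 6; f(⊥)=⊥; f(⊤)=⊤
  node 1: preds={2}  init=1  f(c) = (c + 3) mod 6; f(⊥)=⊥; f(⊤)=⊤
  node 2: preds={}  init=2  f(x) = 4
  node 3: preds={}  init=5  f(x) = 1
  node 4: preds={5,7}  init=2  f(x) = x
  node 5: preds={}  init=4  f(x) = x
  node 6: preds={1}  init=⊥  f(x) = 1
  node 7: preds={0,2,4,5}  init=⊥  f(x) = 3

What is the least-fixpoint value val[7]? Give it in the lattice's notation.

Iteration log — 10 steps:
  step 1. node 0  ⊔preds=⊥  new=2  stable
  step 2. node 1  ⊔preds=2  new=⊤  old=1  +wl: 
  step 3. node 2  ⊔preds=⊥  new=⊤  old=2  +wl: 1
  step 4. node 3  ⊔preds=⊥  new=⊤  old=5  +wl: 
  step 5. node 4  ⊔preds=4  new=⊤  old=2  +wl: 
  step 6. node 5  ⊔preds=⊥  new=4  stable
  step 7. node 6  ⊔preds=⊤  new=1  old=⊥  +wl: 
  step 8. node 7  ⊔preds=⊤  new=3  old=⊥  +wl: 4
  step 9. node 1  ⊔preds=⊤  new=⊤  stable
  step 10. node 4  ⊔preds=⊤  new=⊤  stable

Least fixpoint reached:
  node 0: 2
  node 1: ⊤
  node 2: ⊤
  node 3: ⊤
  node 4: ⊤
  node 5: 4
  node 6: 1
  node 7: 3

3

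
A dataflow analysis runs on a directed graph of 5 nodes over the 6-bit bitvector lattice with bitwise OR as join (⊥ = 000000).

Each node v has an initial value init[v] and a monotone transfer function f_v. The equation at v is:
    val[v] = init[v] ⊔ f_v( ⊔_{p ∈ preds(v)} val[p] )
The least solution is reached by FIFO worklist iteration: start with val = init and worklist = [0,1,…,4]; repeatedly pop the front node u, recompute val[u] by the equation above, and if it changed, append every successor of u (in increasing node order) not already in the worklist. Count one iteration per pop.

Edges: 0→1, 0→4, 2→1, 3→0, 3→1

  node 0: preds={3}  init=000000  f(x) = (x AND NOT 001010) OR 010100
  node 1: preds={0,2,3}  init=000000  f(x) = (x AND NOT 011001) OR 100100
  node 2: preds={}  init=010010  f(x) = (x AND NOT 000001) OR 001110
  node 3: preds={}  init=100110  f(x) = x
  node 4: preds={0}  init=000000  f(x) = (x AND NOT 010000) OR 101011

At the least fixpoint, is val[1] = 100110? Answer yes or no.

yes

Trace (6 dequeues):
  [1] u=0 | in 100110 | out 110100 | prev 000000 | push {}
  [2] u=1 | in 110110 | out 100110 | prev 000000 | push {}
  [3] u=2 | in 000000 | out 011110 | prev 010010 | push {1}
  [4] u=3 | in 000000 | out 100110 | ==
  [5] u=4 | in 110100 | out 101111 | prev 000000 | push {}
  [6] u=1 | in 111110 | out 100110 | ==

Converged values:
  [0] 110100
  [1] 100110
  [2] 011110
  [3] 100110
  [4] 101111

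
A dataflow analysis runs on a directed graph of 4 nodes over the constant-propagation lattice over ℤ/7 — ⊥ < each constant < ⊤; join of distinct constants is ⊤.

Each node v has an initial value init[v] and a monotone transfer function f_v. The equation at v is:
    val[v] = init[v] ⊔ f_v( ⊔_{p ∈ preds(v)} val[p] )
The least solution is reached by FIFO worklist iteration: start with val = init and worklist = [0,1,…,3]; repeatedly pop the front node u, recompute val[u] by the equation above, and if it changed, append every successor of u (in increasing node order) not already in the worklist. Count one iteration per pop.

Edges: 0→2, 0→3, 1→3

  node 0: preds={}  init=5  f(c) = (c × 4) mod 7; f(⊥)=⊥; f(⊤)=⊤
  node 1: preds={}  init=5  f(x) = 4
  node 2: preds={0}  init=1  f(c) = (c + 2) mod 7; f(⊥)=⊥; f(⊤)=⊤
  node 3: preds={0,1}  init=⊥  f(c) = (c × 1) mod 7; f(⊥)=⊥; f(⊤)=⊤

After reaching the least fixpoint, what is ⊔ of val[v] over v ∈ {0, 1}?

Worklist (4 pops):
  #1 pop 0: in=⊥ → 5 (no change)
  #2 pop 1: in=⊥ → ⊤ (was 5); enqueue []
  #3 pop 2: in=5 → ⊤ (was 1); enqueue []
  #4 pop 3: in=⊤ → ⊤ (was ⊥); enqueue []

Fixpoint:
  val[0] = 5
  val[1] = ⊤
  val[2] = ⊤
  val[3] = ⊤

⊤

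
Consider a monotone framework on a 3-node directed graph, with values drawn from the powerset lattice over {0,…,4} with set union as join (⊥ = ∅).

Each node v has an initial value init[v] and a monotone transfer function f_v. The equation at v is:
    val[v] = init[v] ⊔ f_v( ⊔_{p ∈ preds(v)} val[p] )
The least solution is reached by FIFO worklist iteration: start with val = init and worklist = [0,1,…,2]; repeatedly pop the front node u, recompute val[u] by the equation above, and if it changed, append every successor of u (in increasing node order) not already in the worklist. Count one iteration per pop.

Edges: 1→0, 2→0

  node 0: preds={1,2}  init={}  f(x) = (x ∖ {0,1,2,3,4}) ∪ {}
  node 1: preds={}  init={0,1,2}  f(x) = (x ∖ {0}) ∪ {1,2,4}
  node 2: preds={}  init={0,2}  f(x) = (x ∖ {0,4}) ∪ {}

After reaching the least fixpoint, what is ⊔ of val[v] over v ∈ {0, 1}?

Iteration log — 4 steps:
  step 1. node 0  ⊔preds={0,1,2}  new={}  stable
  step 2. node 1  ⊔preds={}  new={0,1,2,4}  old={0,1,2}  +wl: 0
  step 3. node 2  ⊔preds={}  new={0,2}  stable
  step 4. node 0  ⊔preds={0,1,2,4}  new={}  stable

Least fixpoint reached:
  node 0: {}
  node 1: {0,1,2,4}
  node 2: {0,2}

{0,1,2,4}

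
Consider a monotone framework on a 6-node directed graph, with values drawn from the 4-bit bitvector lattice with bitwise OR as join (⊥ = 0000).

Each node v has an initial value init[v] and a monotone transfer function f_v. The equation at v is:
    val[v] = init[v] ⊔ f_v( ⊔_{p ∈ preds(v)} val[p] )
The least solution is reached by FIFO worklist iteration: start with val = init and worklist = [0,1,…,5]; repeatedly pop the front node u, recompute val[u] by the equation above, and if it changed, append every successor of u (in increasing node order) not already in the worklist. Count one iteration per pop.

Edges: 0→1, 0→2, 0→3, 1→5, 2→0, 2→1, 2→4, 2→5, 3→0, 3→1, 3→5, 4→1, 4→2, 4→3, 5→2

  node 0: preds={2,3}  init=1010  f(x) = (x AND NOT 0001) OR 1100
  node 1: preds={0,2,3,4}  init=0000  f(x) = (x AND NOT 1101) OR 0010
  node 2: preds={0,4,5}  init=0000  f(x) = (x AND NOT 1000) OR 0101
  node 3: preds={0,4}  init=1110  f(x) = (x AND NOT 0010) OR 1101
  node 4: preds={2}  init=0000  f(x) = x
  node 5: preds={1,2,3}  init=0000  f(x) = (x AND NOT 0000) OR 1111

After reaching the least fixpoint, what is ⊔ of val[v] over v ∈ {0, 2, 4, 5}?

1111

Iteration log — 10 steps:
  step 1. node 0  ⊔preds=1110  new=1110  old=1010  +wl: 
  step 2. node 1  ⊔preds=1110  new=0010  old=0000  +wl: 
  step 3. node 2  ⊔preds=1110  new=0111  old=0000  +wl: 0,1
  step 4. node 3  ⊔preds=1110  new=1111  old=1110  +wl: 
  step 5. node 4  ⊔preds=0111  new=0111  old=0000  +wl: 2,3
  step 6. node 5  ⊔preds=1111  new=1111  old=0000  +wl: 
  step 7. node 0  ⊔preds=1111  new=1110  stable
  step 8. node 1  ⊔preds=1111  new=0010  stable
  step 9. node 2  ⊔preds=1111  new=0111  stable
  step 10. node 3  ⊔preds=1111  new=1111  stable

Least fixpoint reached:
  node 0: 1110
  node 1: 0010
  node 2: 0111
  node 3: 1111
  node 4: 0111
  node 5: 1111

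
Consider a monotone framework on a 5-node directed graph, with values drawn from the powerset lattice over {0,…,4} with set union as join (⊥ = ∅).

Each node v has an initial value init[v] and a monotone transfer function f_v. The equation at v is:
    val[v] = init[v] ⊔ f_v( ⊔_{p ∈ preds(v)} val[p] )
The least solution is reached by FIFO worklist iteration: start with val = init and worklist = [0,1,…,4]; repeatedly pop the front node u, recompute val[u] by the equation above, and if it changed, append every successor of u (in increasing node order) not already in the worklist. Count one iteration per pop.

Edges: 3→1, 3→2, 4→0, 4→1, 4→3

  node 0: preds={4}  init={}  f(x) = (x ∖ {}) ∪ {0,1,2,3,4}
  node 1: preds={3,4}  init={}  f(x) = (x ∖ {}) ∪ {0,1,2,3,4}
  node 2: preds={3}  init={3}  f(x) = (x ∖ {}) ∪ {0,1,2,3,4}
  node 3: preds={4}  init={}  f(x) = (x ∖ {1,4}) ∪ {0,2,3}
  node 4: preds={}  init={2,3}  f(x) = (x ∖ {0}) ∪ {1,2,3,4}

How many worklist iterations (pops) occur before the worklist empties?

Trace (9 dequeues):
  [1] u=0 | in {2,3} | out {0,1,2,3,4} | prev {} | push {}
  [2] u=1 | in {2,3} | out {0,1,2,3,4} | prev {} | push {}
  [3] u=2 | in {} | out {0,1,2,3,4} | prev {3} | push {}
  [4] u=3 | in {2,3} | out {0,2,3} | prev {} | push {1,2}
  [5] u=4 | in {} | out {1,2,3,4} | prev {2,3} | push {0,3}
  [6] u=1 | in {0,1,2,3,4} | out {0,1,2,3,4} | ==
  [7] u=2 | in {0,2,3} | out {0,1,2,3,4} | ==
  [8] u=0 | in {1,2,3,4} | out {0,1,2,3,4} | ==
  [9] u=3 | in {1,2,3,4} | out {0,2,3} | ==

Converged values:
  [0] {0,1,2,3,4}
  [1] {0,1,2,3,4}
  [2] {0,1,2,3,4}
  [3] {0,2,3}
  [4] {1,2,3,4}

9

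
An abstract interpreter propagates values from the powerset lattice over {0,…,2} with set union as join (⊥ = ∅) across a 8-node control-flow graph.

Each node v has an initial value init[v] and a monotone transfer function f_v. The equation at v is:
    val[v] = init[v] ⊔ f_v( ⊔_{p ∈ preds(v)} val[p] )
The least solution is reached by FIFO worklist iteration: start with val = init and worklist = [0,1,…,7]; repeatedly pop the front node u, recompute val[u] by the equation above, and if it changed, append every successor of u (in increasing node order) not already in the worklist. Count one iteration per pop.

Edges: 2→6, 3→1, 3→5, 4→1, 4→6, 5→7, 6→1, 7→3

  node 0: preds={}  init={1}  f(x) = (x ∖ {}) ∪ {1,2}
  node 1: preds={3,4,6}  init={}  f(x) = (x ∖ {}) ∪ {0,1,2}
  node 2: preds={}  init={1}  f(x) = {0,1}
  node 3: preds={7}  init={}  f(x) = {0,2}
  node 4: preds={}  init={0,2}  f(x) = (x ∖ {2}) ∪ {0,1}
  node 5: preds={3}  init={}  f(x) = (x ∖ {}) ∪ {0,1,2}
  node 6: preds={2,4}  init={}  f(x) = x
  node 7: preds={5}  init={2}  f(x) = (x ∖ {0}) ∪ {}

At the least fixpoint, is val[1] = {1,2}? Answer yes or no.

Trace (10 dequeues):
  [1] u=0 | in {} | out {1,2} | prev {1} | push {}
  [2] u=1 | in {0,2} | out {0,1,2} | prev {} | push {}
  [3] u=2 | in {} | out {0,1} | prev {1} | push {}
  [4] u=3 | in {2} | out {0,2} | prev {} | push {1}
  [5] u=4 | in {} | out {0,1,2} | prev {0,2} | push {}
  [6] u=5 | in {0,2} | out {0,1,2} | prev {} | push {}
  [7] u=6 | in {0,1,2} | out {0,1,2} | prev {} | push {}
  [8] u=7 | in {0,1,2} | out {1,2} | prev {2} | push {3}
  [9] u=1 | in {0,1,2} | out {0,1,2} | ==
  [10] u=3 | in {1,2} | out {0,2} | ==

Converged values:
  [0] {1,2}
  [1] {0,1,2}
  [2] {0,1}
  [3] {0,2}
  [4] {0,1,2}
  [5] {0,1,2}
  [6] {0,1,2}
  [7] {1,2}

no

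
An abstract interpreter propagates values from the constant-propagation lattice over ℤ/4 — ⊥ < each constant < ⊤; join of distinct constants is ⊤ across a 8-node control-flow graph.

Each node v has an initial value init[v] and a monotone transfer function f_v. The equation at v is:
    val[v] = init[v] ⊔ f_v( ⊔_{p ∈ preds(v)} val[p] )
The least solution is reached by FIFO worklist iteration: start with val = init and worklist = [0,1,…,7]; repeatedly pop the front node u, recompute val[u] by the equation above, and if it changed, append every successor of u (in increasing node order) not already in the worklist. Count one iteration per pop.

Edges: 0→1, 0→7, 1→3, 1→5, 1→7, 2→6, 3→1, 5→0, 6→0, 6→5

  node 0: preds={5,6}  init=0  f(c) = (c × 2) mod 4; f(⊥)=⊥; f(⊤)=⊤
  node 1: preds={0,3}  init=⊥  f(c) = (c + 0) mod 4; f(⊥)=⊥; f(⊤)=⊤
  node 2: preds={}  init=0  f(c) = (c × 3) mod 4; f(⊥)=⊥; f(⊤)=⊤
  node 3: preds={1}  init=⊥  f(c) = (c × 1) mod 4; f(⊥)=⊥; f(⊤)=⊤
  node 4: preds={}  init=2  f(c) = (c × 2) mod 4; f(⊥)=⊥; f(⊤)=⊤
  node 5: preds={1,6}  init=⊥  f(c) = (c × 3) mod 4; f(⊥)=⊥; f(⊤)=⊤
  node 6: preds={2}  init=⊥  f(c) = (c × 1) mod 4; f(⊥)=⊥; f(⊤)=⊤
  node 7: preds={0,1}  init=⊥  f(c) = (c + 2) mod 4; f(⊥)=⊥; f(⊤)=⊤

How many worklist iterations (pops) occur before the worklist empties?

11

Trace (11 dequeues):
  [1] u=0 | in ⊥ | out 0 | ==
  [2] u=1 | in 0 | out 0 | prev ⊥ | push {}
  [3] u=2 | in ⊥ | out 0 | ==
  [4] u=3 | in 0 | out 0 | prev ⊥ | push {1}
  [5] u=4 | in ⊥ | out 2 | ==
  [6] u=5 | in 0 | out 0 | prev ⊥ | push {0}
  [7] u=6 | in 0 | out 0 | prev ⊥ | push {5}
  [8] u=7 | in 0 | out 2 | prev ⊥ | push {}
  [9] u=1 | in 0 | out 0 | ==
  [10] u=0 | in 0 | out 0 | ==
  [11] u=5 | in 0 | out 0 | ==

Converged values:
  [0] 0
  [1] 0
  [2] 0
  [3] 0
  [4] 2
  [5] 0
  [6] 0
  [7] 2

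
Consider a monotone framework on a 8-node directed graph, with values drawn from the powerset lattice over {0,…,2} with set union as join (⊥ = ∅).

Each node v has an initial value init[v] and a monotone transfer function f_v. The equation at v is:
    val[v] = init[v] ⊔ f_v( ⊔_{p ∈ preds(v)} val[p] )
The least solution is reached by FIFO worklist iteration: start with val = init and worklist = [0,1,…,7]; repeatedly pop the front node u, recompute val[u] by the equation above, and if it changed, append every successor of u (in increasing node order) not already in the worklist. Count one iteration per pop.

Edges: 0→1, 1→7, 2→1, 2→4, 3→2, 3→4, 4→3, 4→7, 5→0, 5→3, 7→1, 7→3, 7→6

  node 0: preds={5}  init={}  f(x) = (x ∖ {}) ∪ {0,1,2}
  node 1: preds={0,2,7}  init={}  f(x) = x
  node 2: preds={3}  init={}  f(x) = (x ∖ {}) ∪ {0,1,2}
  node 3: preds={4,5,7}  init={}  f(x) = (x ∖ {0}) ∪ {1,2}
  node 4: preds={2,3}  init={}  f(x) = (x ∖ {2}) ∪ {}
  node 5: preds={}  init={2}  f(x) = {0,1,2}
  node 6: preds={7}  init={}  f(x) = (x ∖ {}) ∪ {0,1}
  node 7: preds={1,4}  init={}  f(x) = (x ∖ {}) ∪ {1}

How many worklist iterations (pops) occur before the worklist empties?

13

Worklist (13 pops):
  #1 pop 0: in={2} → {0,1,2} (was {}); enqueue []
  #2 pop 1: in={0,1,2} → {0,1,2} (was {}); enqueue []
  #3 pop 2: in={} → {0,1,2} (was {}); enqueue [1]
  #4 pop 3: in={2} → {1,2} (was {}); enqueue [2]
  #5 pop 4: in={0,1,2} → {0,1} (was {}); enqueue [3]
  #6 pop 5: in={} → {0,1,2} (was {2}); enqueue [0]
  #7 pop 6: in={} → {0,1} (was {}); enqueue []
  #8 pop 7: in={0,1,2} → {0,1,2} (was {}); enqueue [6]
  #9 pop 1: in={0,1,2} → {0,1,2} (no change)
  #10 pop 2: in={1,2} → {0,1,2} (no change)
  #11 pop 3: in={0,1,2} → {1,2} (no change)
  #12 pop 0: in={0,1,2} → {0,1,2} (no change)
  #13 pop 6: in={0,1,2} → {0,1,2} (was {0,1}); enqueue []

Fixpoint:
  val[0] = {0,1,2}
  val[1] = {0,1,2}
  val[2] = {0,1,2}
  val[3] = {1,2}
  val[4] = {0,1}
  val[5] = {0,1,2}
  val[6] = {0,1,2}
  val[7] = {0,1,2}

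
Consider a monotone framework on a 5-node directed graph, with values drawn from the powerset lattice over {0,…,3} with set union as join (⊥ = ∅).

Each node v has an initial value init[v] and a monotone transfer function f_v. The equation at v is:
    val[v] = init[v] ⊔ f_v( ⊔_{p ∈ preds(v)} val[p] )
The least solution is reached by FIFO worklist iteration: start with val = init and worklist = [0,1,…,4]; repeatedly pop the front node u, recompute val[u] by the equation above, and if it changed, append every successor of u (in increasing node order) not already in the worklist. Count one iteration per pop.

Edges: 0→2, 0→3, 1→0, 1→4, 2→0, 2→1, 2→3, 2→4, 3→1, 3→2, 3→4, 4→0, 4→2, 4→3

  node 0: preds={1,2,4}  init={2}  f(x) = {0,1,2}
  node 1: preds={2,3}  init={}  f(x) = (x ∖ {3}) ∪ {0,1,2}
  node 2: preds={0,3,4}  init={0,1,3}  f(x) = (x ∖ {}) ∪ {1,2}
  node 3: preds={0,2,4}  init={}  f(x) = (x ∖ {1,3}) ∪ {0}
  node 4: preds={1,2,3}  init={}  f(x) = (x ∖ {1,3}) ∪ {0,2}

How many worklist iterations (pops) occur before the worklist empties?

Iteration log — 9 steps:
  step 1. node 0  ⊔preds={0,1,3}  new={0,1,2}  old={2}  +wl: 
  step 2. node 1  ⊔preds={0,1,3}  new={0,1,2}  old={}  +wl: 0
  step 3. node 2  ⊔preds={0,1,2}  new={0,1,2,3}  old={0,1,3}  +wl: 1
  step 4. node 3  ⊔preds={0,1,2,3}  new={0,2}  old={}  +wl: 2
  step 5. node 4  ⊔preds={0,1,2,3}  new={0,2}  old={}  +wl: 3
  step 6. node 0  ⊔preds={0,1,2,3}  new={0,1,2}  stable
  step 7. node 1  ⊔preds={0,1,2,3}  new={0,1,2}  stable
  step 8. node 2  ⊔preds={0,1,2}  new={0,1,2,3}  stable
  step 9. node 3  ⊔preds={0,1,2,3}  new={0,2}  stable

Least fixpoint reached:
  node 0: {0,1,2}
  node 1: {0,1,2}
  node 2: {0,1,2,3}
  node 3: {0,2}
  node 4: {0,2}

9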